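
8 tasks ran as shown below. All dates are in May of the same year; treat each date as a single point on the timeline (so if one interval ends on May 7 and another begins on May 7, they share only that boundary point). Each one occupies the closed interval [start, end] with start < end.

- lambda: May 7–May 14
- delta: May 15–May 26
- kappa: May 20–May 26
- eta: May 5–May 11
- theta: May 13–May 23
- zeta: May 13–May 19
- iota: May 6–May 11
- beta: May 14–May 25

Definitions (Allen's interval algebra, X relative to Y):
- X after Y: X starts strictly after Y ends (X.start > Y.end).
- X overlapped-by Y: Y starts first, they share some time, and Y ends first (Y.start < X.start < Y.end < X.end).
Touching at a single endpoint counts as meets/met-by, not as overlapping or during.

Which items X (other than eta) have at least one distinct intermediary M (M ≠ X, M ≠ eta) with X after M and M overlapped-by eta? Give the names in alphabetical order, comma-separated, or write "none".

Target eta = [May 5, May 11].
Intermediaries M with M overlapped-by eta: lambda.
Via lambda — items with X after lambda: delta, kappa.
Union: delta, kappa.

delta, kappa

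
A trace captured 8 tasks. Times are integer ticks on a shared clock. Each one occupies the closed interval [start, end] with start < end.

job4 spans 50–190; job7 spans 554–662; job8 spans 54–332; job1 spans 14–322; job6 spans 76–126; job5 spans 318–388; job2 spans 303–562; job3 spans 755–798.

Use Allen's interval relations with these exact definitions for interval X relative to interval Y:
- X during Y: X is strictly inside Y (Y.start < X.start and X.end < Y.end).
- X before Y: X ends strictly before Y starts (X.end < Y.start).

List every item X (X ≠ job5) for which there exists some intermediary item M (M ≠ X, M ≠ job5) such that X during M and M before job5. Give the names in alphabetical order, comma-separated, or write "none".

job6

Target job5 = [318, 388].
Intermediaries M with M before job5: job4, job6.
Via job4 — items with X during job4: job6.
Via job6 — items with X during job6: none.
Union: job6.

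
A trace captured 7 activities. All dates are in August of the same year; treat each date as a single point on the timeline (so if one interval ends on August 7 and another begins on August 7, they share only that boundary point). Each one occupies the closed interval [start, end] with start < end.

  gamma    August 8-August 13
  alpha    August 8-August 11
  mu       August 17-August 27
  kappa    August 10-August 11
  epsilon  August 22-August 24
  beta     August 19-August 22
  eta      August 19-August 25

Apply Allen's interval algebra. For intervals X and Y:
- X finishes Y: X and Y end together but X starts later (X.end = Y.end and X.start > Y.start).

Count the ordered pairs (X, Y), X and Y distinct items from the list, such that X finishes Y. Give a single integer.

1

Checking all 42 ordered pairs for relation 'finishes'; matching pairs in alphabetical order:
(kappa, alpha): kappa finishes alpha ✓
Count: 1.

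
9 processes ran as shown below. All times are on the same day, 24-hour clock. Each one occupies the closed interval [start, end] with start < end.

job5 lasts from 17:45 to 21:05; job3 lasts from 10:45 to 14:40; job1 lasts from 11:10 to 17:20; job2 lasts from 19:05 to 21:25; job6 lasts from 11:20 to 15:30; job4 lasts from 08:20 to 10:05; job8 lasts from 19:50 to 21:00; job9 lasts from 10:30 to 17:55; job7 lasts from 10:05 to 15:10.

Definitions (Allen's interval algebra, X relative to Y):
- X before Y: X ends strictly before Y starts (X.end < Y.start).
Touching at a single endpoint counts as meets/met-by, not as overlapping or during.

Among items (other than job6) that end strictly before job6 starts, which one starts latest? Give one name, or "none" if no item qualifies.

Target job6 = [11:20, 15:30].
job1 [11:10, 17:20] → contains → excluded.
job2 [19:05, 21:25] → after → excluded.
job3 [10:45, 14:40] → overlaps → excluded.
job4 [08:20, 10:05] → before → candidate.
job5 [17:45, 21:05] → after → excluded.
job7 [10:05, 15:10] → overlaps → excluded.
job8 [19:50, 21:00] → after → excluded.
job9 [10:30, 17:55] → contains → excluded.
Among candidates, latest start is 08:20 → job4.

job4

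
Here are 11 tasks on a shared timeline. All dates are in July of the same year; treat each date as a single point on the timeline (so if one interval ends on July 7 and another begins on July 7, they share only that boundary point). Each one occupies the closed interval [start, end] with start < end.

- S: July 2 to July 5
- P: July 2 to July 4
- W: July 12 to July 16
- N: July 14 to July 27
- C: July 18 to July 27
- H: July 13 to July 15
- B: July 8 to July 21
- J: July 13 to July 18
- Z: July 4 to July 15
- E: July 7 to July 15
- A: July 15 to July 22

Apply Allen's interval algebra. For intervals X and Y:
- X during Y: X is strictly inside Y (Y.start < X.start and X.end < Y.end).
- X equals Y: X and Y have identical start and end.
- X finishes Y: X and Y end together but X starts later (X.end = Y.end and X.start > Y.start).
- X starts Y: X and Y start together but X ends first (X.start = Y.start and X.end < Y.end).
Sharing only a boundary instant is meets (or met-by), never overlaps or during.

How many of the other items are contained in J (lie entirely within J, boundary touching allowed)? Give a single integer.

1

Target J = [July 13, July 18].
A [July 15, July 22] → overlapped-by → no.
B [July 8, July 21] → contains → no.
C [July 18, July 27] → met-by → no.
E [July 7, July 15] → overlaps → no.
H [July 13, July 15] → starts → counts.
N [July 14, July 27] → overlapped-by → no.
P [July 2, July 4] → before → no.
S [July 2, July 5] → before → no.
W [July 12, July 16] → overlaps → no.
Z [July 4, July 15] → overlaps → no.
Total: 1.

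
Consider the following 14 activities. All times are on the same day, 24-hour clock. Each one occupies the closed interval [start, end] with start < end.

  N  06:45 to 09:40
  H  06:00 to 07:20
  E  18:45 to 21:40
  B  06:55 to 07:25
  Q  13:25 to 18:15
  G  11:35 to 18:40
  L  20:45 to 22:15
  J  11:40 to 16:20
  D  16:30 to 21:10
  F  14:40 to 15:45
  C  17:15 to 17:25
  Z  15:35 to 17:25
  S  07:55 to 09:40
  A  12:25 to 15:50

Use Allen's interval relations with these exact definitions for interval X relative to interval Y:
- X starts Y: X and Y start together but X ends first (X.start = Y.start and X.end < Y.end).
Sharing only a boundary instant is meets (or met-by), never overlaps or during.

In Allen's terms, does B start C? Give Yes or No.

B = [06:55, 07:25], C = [17:15, 17:25].
Actual relation of B to C: before.
Asked whether 'starts' holds → No.

No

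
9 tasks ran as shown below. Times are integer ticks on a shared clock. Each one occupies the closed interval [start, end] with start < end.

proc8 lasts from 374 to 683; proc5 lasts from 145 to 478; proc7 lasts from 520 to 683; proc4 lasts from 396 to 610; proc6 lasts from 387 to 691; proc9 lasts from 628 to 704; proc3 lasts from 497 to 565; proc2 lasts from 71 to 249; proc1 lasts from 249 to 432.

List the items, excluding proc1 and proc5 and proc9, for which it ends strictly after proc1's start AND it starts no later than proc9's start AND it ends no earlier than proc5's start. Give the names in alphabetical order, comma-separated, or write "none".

proc3, proc4, proc6, proc7, proc8

Conditions: its end is strictly after proc1's start (X.end > 249) AND its start is no later than proc9's start (X.start <= 628) AND its end is no earlier than proc5's start (X.end >= 145).
proc2: end 249 > 249? ✗; start 71 <= 628? ✓; end 249 >= 145? ✓ → no.
proc3: end 565 > 249? ✓; start 497 <= 628? ✓; end 565 >= 145? ✓ → yes.
proc4: end 610 > 249? ✓; start 396 <= 628? ✓; end 610 >= 145? ✓ → yes.
proc6: end 691 > 249? ✓; start 387 <= 628? ✓; end 691 >= 145? ✓ → yes.
proc7: end 683 > 249? ✓; start 520 <= 628? ✓; end 683 >= 145? ✓ → yes.
proc8: end 683 > 249? ✓; start 374 <= 628? ✓; end 683 >= 145? ✓ → yes.
Result: proc3, proc4, proc6, proc7, proc8.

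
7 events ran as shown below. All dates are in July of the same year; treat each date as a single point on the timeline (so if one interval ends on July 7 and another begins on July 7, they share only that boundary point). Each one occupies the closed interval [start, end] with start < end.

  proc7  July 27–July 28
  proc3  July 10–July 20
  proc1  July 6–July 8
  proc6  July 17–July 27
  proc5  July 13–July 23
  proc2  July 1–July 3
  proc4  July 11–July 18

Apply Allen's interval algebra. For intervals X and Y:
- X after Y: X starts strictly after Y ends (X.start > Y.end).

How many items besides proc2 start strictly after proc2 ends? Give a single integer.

Target proc2 = [July 1, July 3].
proc1 [July 6, July 8] → after → counts.
proc3 [July 10, July 20] → after → counts.
proc4 [July 11, July 18] → after → counts.
proc5 [July 13, July 23] → after → counts.
proc6 [July 17, July 27] → after → counts.
proc7 [July 27, July 28] → after → counts.
Total: 6.

6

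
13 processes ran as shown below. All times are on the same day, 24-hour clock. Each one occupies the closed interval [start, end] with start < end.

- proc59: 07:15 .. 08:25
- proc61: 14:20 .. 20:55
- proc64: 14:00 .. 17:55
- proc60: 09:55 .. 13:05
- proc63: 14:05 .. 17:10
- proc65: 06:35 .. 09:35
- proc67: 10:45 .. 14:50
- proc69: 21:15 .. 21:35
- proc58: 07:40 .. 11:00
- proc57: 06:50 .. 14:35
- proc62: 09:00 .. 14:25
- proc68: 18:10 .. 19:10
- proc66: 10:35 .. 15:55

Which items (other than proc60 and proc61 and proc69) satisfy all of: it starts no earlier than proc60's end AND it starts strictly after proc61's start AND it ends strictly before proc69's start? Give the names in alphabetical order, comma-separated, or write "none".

proc68

Conditions: its start is no earlier than proc60's end (X.start >= 13:05) AND its start is strictly after proc61's start (X.start > 14:20) AND its end is strictly before proc69's start (X.end < 21:15).
proc57: start 06:50 >= 13:05? ✗; start 06:50 > 14:20? ✗; end 14:35 < 21:15? ✓ → no.
proc58: start 07:40 >= 13:05? ✗; start 07:40 > 14:20? ✗; end 11:00 < 21:15? ✓ → no.
proc59: start 07:15 >= 13:05? ✗; start 07:15 > 14:20? ✗; end 08:25 < 21:15? ✓ → no.
proc62: start 09:00 >= 13:05? ✗; start 09:00 > 14:20? ✗; end 14:25 < 21:15? ✓ → no.
proc63: start 14:05 >= 13:05? ✓; start 14:05 > 14:20? ✗; end 17:10 < 21:15? ✓ → no.
proc64: start 14:00 >= 13:05? ✓; start 14:00 > 14:20? ✗; end 17:55 < 21:15? ✓ → no.
proc65: start 06:35 >= 13:05? ✗; start 06:35 > 14:20? ✗; end 09:35 < 21:15? ✓ → no.
proc66: start 10:35 >= 13:05? ✗; start 10:35 > 14:20? ✗; end 15:55 < 21:15? ✓ → no.
proc67: start 10:45 >= 13:05? ✗; start 10:45 > 14:20? ✗; end 14:50 < 21:15? ✓ → no.
proc68: start 18:10 >= 13:05? ✓; start 18:10 > 14:20? ✓; end 19:10 < 21:15? ✓ → yes.
Result: proc68.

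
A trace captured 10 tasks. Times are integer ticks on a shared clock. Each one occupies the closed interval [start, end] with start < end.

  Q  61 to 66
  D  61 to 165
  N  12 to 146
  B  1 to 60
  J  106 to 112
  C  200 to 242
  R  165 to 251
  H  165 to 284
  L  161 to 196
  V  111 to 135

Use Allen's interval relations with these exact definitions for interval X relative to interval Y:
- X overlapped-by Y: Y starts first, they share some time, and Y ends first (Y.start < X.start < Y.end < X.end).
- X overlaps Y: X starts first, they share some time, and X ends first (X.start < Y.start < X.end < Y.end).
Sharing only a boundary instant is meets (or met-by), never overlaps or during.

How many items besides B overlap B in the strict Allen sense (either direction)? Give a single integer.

Target B = [1, 60].
C [200, 242] → after → no.
D [61, 165] → after → no.
H [165, 284] → after → no.
J [106, 112] → after → no.
L [161, 196] → after → no.
N [12, 146] → overlapped-by → counts.
Q [61, 66] → after → no.
R [165, 251] → after → no.
V [111, 135] → after → no.
Total: 1.

1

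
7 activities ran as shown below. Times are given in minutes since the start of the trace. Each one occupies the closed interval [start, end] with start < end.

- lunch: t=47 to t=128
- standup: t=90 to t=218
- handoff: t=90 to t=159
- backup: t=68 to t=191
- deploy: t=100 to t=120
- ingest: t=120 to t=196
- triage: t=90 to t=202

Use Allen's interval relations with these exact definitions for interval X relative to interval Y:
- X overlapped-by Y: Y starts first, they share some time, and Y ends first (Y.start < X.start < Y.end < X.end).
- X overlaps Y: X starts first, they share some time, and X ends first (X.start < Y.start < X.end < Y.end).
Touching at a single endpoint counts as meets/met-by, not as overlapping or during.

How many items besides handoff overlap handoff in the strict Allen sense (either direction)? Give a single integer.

Target handoff = [t=90, t=159].
backup [t=68, t=191] → contains → no.
deploy [t=100, t=120] → during → no.
ingest [t=120, t=196] → overlapped-by → counts.
lunch [t=47, t=128] → overlaps → counts.
standup [t=90, t=218] → started-by → no.
triage [t=90, t=202] → started-by → no.
Total: 2.

2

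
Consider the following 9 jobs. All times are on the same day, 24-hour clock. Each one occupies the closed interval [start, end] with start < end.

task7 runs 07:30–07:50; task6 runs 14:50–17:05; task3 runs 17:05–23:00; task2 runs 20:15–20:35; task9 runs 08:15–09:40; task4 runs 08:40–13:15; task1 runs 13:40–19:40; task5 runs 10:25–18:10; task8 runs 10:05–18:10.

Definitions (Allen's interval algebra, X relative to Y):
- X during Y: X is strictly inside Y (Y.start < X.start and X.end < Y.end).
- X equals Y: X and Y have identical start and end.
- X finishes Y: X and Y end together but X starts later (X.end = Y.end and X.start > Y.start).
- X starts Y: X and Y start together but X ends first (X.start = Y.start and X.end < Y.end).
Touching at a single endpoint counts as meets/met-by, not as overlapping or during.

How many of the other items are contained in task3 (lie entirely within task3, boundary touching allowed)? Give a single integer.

Target task3 = [17:05, 23:00].
task1 [13:40, 19:40] → overlaps → no.
task2 [20:15, 20:35] → during → counts.
task4 [08:40, 13:15] → before → no.
task5 [10:25, 18:10] → overlaps → no.
task6 [14:50, 17:05] → meets → no.
task7 [07:30, 07:50] → before → no.
task8 [10:05, 18:10] → overlaps → no.
task9 [08:15, 09:40] → before → no.
Total: 1.

1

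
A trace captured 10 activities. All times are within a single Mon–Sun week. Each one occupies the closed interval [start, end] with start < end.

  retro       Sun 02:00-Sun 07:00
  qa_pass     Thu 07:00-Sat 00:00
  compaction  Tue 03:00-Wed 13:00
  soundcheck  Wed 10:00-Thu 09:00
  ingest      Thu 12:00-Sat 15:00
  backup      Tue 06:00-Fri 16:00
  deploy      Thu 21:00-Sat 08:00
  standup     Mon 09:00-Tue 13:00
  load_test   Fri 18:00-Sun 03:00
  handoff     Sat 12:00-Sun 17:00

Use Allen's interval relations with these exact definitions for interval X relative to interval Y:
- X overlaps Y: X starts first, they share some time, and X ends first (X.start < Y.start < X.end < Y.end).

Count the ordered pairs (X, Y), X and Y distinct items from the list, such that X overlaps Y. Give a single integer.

Checking all 90 ordered pairs for relation 'overlaps'; matching pairs in alphabetical order:
(backup, deploy): backup overlaps deploy ✓
(backup, ingest): backup overlaps ingest ✓
(backup, qa_pass): backup overlaps qa_pass ✓
(compaction, backup): compaction overlaps backup ✓
(compaction, soundcheck): compaction overlaps soundcheck ✓
(deploy, load_test): deploy overlaps load_test ✓
(ingest, handoff): ingest overlaps handoff ✓
(ingest, load_test): ingest overlaps load_test ✓
(load_test, handoff): load_test overlaps handoff ✓
(load_test, retro): load_test overlaps retro ✓
(qa_pass, deploy): qa_pass overlaps deploy ✓
(qa_pass, ingest): qa_pass overlaps ingest ✓
(qa_pass, load_test): qa_pass overlaps load_test ✓
(soundcheck, qa_pass): soundcheck overlaps qa_pass ✓
(standup, backup): standup overlaps backup ✓
(standup, compaction): standup overlaps compaction ✓
Count: 16.

16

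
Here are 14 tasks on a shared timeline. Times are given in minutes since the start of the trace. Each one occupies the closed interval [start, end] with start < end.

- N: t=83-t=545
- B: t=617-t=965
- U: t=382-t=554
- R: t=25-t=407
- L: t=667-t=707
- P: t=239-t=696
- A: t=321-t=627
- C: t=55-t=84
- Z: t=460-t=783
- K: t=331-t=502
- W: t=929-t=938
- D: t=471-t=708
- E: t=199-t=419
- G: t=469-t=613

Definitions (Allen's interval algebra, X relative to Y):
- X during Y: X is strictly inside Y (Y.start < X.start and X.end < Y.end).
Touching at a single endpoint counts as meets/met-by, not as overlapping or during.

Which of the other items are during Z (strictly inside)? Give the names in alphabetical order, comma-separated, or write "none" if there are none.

Target Z = [t=460, t=783].
A [t=321, t=627] → overlaps → no.
B [t=617, t=965] → overlapped-by → no.
C [t=55, t=84] → before → no.
D [t=471, t=708] → during → yes.
E [t=199, t=419] → before → no.
G [t=469, t=613] → during → yes.
K [t=331, t=502] → overlaps → no.
L [t=667, t=707] → during → yes.
N [t=83, t=545] → overlaps → no.
P [t=239, t=696] → overlaps → no.
R [t=25, t=407] → before → no.
U [t=382, t=554] → overlaps → no.
W [t=929, t=938] → after → no.
Result: D, G, L.

D, G, L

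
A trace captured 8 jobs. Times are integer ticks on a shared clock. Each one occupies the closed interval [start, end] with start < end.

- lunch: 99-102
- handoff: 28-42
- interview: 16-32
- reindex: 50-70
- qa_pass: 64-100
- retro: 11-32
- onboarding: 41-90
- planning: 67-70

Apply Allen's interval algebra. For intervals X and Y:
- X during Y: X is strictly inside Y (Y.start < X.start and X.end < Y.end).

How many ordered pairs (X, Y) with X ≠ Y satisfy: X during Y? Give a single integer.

Checking all 56 ordered pairs for relation 'during'; matching pairs in alphabetical order:
(planning, onboarding): planning during onboarding ✓
(planning, qa_pass): planning during qa_pass ✓
(reindex, onboarding): reindex during onboarding ✓
Count: 3.

3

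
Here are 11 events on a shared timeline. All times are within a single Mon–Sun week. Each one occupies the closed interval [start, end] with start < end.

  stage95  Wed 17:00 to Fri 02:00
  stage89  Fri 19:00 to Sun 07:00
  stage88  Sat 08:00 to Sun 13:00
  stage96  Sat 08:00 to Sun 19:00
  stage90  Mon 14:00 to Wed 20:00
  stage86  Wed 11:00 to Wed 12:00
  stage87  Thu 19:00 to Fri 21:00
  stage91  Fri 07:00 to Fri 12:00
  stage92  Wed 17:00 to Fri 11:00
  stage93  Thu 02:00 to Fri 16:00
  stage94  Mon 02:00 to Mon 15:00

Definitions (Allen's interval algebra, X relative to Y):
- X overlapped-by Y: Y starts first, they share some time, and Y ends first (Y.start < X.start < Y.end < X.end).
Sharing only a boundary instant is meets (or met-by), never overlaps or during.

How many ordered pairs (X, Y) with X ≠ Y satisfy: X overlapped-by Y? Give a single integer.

12

Checking all 110 ordered pairs for relation 'overlapped-by'; matching pairs in alphabetical order:
(stage87, stage92): stage87 overlapped-by stage92 ✓
(stage87, stage93): stage87 overlapped-by stage93 ✓
(stage87, stage95): stage87 overlapped-by stage95 ✓
(stage88, stage89): stage88 overlapped-by stage89 ✓
(stage89, stage87): stage89 overlapped-by stage87 ✓
(stage90, stage94): stage90 overlapped-by stage94 ✓
(stage91, stage92): stage91 overlapped-by stage92 ✓
(stage92, stage90): stage92 overlapped-by stage90 ✓
(stage93, stage92): stage93 overlapped-by stage92 ✓
(stage93, stage95): stage93 overlapped-by stage95 ✓
(stage95, stage90): stage95 overlapped-by stage90 ✓
(stage96, stage89): stage96 overlapped-by stage89 ✓
Count: 12.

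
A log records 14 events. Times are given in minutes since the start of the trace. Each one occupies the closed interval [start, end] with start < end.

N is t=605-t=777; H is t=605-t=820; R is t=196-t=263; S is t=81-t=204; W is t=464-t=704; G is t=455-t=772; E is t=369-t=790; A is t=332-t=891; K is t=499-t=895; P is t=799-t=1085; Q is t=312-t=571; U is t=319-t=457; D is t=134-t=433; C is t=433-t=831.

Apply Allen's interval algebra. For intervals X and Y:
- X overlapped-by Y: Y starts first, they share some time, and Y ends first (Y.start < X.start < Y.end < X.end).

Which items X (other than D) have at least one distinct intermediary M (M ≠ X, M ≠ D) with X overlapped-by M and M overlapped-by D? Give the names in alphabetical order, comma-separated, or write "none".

A, C, E, G, H, K, P, W

Target D = [t=134, t=433].
Intermediaries M with M overlapped-by D: A, E, Q, U.
Via A — items with X overlapped-by A: K, P.
Via E — items with X overlapped-by E: C, H, K.
Via Q — items with X overlapped-by Q: A, C, E, G, K, W.
Via U — items with X overlapped-by U: A, C, E, G.
Union: A, C, E, G, H, K, P, W.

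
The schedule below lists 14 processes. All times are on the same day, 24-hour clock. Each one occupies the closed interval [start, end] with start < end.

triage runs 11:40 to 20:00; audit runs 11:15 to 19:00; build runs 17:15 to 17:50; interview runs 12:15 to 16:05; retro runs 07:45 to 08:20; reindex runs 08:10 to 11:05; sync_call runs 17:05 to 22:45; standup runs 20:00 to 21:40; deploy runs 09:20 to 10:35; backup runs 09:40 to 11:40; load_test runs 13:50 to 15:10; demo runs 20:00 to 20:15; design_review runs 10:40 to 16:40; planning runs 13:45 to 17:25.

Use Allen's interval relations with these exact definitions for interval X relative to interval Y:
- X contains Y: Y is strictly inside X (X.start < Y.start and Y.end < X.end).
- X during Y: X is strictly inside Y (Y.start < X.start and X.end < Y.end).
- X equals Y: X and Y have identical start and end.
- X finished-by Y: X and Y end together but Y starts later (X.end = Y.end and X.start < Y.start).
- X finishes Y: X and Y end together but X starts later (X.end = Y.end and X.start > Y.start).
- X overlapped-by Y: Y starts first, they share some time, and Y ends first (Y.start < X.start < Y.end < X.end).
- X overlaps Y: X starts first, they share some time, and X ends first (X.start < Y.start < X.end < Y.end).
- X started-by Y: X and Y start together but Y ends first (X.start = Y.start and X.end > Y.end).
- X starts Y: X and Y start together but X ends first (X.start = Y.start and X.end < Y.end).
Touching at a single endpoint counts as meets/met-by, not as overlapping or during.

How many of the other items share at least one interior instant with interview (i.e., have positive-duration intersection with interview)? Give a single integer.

Target interview = [12:15, 16:05].
audit [11:15, 19:00] → contains → counts.
backup [09:40, 11:40] → before → no.
build [17:15, 17:50] → after → no.
demo [20:00, 20:15] → after → no.
deploy [09:20, 10:35] → before → no.
design_review [10:40, 16:40] → contains → counts.
load_test [13:50, 15:10] → during → counts.
planning [13:45, 17:25] → overlapped-by → counts.
reindex [08:10, 11:05] → before → no.
retro [07:45, 08:20] → before → no.
standup [20:00, 21:40] → after → no.
sync_call [17:05, 22:45] → after → no.
triage [11:40, 20:00] → contains → counts.
Total: 5.

5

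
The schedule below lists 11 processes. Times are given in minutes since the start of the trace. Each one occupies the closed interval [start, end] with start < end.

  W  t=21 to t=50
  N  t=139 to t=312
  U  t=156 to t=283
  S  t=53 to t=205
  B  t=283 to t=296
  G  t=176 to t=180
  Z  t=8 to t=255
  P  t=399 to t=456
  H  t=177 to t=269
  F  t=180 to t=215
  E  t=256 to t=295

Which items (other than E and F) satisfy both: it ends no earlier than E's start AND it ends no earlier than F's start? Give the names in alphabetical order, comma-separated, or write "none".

B, H, N, P, U

Conditions: its end is no earlier than E's start (X.end >= t=256) AND its end is no earlier than F's start (X.end >= t=180).
B: end t=296 >= t=256? ✓; end t=296 >= t=180? ✓ → yes.
G: end t=180 >= t=256? ✗; end t=180 >= t=180? ✓ → no.
H: end t=269 >= t=256? ✓; end t=269 >= t=180? ✓ → yes.
N: end t=312 >= t=256? ✓; end t=312 >= t=180? ✓ → yes.
P: end t=456 >= t=256? ✓; end t=456 >= t=180? ✓ → yes.
S: end t=205 >= t=256? ✗; end t=205 >= t=180? ✓ → no.
U: end t=283 >= t=256? ✓; end t=283 >= t=180? ✓ → yes.
W: end t=50 >= t=256? ✗; end t=50 >= t=180? ✗ → no.
Z: end t=255 >= t=256? ✗; end t=255 >= t=180? ✓ → no.
Result: B, H, N, P, U.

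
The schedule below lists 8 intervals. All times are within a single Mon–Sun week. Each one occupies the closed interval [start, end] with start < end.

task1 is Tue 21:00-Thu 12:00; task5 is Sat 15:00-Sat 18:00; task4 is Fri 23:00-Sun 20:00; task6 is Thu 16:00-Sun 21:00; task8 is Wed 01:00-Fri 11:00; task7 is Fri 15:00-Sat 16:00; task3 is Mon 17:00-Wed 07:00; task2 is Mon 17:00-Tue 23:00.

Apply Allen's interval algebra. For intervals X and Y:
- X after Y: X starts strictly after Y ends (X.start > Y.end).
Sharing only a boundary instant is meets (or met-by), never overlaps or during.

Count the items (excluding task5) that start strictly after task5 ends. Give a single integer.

0

Target task5 = [Sat 15:00, Sat 18:00].
task1 [Tue 21:00, Thu 12:00] → before → no.
task2 [Mon 17:00, Tue 23:00] → before → no.
task3 [Mon 17:00, Wed 07:00] → before → no.
task4 [Fri 23:00, Sun 20:00] → contains → no.
task6 [Thu 16:00, Sun 21:00] → contains → no.
task7 [Fri 15:00, Sat 16:00] → overlaps → no.
task8 [Wed 01:00, Fri 11:00] → before → no.
Total: 0.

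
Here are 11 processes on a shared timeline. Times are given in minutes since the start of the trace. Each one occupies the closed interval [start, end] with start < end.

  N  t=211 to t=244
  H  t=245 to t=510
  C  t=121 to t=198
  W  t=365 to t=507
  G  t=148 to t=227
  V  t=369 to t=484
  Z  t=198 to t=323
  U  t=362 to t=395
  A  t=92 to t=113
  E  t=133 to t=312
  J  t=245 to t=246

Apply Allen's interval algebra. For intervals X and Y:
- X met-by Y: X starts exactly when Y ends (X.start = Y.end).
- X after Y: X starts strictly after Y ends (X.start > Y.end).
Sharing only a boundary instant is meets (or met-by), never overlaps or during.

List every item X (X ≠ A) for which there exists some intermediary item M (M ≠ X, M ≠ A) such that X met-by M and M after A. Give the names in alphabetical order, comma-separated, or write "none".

Z

Target A = [t=92, t=113].
Intermediaries M with M after A: C, E, G, H, J, N, U, V, W, Z.
Via C — items with X met-by C: Z.
Via E — items with X met-by E: none.
Via G — items with X met-by G: none.
Via H — items with X met-by H: none.
Via J — items with X met-by J: none.
Via N — items with X met-by N: none.
Via U — items with X met-by U: none.
Via V — items with X met-by V: none.
Via W — items with X met-by W: none.
Via Z — items with X met-by Z: none.
Union: Z.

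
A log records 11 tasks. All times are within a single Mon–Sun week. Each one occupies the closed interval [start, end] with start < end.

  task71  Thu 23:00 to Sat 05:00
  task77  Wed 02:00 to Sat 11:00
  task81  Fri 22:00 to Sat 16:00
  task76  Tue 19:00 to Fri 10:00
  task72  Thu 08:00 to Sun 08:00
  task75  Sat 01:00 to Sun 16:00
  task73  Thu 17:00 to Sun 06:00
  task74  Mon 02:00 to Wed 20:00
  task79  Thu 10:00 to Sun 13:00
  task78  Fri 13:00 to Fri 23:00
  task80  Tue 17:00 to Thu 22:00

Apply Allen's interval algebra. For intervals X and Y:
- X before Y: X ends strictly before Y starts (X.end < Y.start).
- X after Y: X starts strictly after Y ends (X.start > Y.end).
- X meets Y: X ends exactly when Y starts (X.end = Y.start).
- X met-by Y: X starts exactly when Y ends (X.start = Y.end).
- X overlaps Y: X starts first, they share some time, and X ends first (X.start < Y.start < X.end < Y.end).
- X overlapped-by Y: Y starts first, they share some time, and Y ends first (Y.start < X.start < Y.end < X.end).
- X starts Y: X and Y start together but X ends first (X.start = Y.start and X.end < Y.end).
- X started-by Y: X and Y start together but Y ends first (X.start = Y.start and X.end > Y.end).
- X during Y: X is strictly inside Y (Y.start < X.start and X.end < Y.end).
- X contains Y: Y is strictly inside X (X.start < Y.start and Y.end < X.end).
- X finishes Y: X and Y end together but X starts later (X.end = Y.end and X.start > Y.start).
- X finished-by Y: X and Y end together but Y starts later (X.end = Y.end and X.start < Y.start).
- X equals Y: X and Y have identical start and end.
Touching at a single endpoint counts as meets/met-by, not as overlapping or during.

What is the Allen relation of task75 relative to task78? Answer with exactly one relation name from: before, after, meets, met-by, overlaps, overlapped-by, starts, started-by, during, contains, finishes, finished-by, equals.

after

task75 = [Sat 01:00, Sun 16:00]; task78 = [Fri 13:00, Fri 23:00].
Compare endpoints: task75.start > task78.start, task75.start > task78.end, task75.end > task78.start, task75.end > task78.end.
That pattern is 'after'.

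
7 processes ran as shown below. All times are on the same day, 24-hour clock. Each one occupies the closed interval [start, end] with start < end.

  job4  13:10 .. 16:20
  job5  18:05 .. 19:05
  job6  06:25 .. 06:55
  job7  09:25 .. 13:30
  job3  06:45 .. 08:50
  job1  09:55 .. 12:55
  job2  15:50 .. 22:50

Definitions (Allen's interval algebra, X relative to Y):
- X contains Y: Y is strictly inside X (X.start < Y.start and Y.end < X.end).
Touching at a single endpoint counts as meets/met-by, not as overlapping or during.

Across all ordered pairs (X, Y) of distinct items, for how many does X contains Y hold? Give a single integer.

2

Checking all 42 ordered pairs for relation 'contains'; matching pairs in alphabetical order:
(job2, job5): job2 contains job5 ✓
(job7, job1): job7 contains job1 ✓
Count: 2.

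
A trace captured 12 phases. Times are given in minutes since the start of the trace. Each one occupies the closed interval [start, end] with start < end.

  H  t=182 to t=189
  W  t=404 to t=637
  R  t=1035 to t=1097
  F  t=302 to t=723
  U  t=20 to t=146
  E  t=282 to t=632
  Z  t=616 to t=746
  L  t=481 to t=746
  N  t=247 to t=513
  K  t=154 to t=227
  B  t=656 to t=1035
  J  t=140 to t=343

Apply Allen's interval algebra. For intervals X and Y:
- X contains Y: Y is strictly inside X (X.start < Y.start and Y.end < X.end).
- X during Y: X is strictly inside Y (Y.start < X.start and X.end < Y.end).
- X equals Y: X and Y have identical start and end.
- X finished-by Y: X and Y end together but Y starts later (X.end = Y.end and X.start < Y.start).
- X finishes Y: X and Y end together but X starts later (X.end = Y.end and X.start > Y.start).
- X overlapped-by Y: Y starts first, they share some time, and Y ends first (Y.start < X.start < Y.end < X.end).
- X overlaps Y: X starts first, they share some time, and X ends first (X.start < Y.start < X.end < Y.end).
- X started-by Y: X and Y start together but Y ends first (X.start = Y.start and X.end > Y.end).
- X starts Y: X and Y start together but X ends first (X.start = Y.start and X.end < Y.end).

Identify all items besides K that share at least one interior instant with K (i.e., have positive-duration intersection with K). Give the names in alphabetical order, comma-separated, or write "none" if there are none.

H, J

Target K = [t=154, t=227].
B [t=656, t=1035] → after → no.
E [t=282, t=632] → after → no.
F [t=302, t=723] → after → no.
H [t=182, t=189] → during → yes.
J [t=140, t=343] → contains → yes.
L [t=481, t=746] → after → no.
N [t=247, t=513] → after → no.
R [t=1035, t=1097] → after → no.
U [t=20, t=146] → before → no.
W [t=404, t=637] → after → no.
Z [t=616, t=746] → after → no.
Result: H, J.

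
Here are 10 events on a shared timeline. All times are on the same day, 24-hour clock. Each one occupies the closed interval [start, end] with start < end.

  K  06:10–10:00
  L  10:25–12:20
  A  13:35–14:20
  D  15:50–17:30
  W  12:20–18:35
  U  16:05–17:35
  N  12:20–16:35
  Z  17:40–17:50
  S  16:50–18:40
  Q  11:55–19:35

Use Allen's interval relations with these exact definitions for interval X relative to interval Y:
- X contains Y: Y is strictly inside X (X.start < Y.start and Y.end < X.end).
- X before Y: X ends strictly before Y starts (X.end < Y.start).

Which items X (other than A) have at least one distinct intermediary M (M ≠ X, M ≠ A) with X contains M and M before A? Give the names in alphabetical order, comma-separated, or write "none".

Target A = [13:35, 14:20].
Intermediaries M with M before A: K, L.
Via K — items with X contains K: none.
Via L — items with X contains L: none.
Union: none.

none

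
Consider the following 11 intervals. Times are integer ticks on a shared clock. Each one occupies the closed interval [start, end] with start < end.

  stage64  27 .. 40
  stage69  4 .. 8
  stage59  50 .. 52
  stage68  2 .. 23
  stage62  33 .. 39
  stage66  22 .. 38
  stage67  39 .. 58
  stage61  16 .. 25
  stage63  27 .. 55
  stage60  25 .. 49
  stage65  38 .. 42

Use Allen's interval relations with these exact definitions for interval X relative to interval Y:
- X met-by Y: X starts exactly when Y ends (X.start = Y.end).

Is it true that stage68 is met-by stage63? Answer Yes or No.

No

stage68 = [2, 23], stage63 = [27, 55].
Actual relation of stage68 to stage63: before.
Asked whether 'met-by' holds → No.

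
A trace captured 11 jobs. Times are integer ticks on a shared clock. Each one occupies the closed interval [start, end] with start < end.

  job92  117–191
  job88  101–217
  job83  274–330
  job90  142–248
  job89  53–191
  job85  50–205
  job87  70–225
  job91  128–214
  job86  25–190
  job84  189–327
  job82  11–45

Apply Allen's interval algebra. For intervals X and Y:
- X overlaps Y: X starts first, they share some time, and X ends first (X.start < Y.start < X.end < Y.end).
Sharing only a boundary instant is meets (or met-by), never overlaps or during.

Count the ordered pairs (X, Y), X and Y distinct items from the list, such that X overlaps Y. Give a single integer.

Checking all 110 ordered pairs for relation 'overlaps'; matching pairs in alphabetical order:
(job82, job86): job82 overlaps job86 ✓
(job84, job83): job84 overlaps job83 ✓
(job85, job84): job85 overlaps job84 ✓
(job85, job87): job85 overlaps job87 ✓
(job85, job88): job85 overlaps job88 ✓
(job85, job90): job85 overlaps job90 ✓
(job85, job91): job85 overlaps job91 ✓
(job86, job84): job86 overlaps job84 ✓
(job86, job85): job86 overlaps job85 ✓
(job86, job87): job86 overlaps job87 ✓
(job86, job88): job86 overlaps job88 ✓
(job86, job89): job86 overlaps job89 ✓
(job86, job90): job86 overlaps job90 ✓
(job86, job91): job86 overlaps job91 ✓
(job86, job92): job86 overlaps job92 ✓
(job87, job84): job87 overlaps job84 ✓
(job87, job90): job87 overlaps job90 ✓
(job88, job84): job88 overlaps job84 ✓
(job88, job90): job88 overlaps job90 ✓
(job89, job84): job89 overlaps job84 ✓
(job89, job87): job89 overlaps job87 ✓
(job89, job88): job89 overlaps job88 ✓
(job89, job90): job89 overlaps job90 ✓
(job89, job91): job89 overlaps job91 ✓
... plus 6 further pairs not listed.
Count: 30.

30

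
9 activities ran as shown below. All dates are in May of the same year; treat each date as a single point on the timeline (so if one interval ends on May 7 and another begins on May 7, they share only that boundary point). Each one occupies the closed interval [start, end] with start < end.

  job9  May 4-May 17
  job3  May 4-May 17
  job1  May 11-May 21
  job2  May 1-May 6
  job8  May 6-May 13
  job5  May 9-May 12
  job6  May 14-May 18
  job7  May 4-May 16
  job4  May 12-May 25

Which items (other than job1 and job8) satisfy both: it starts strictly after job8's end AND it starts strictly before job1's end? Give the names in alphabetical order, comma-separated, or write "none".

job6

Conditions: its start is strictly after job8's end (X.start > May 13) AND its start is strictly before job1's end (X.start < May 21).
job2: start May 1 > May 13? ✗; start May 1 < May 21? ✓ → no.
job3: start May 4 > May 13? ✗; start May 4 < May 21? ✓ → no.
job4: start May 12 > May 13? ✗; start May 12 < May 21? ✓ → no.
job5: start May 9 > May 13? ✗; start May 9 < May 21? ✓ → no.
job6: start May 14 > May 13? ✓; start May 14 < May 21? ✓ → yes.
job7: start May 4 > May 13? ✗; start May 4 < May 21? ✓ → no.
job9: start May 4 > May 13? ✗; start May 4 < May 21? ✓ → no.
Result: job6.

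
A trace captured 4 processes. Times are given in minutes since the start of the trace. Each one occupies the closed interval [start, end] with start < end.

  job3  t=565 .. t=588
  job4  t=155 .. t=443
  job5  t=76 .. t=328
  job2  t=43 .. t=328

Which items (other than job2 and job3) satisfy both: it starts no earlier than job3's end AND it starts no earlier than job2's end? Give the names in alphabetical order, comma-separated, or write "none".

none

Conditions: its start is no earlier than job3's end (X.start >= t=588) AND its start is no earlier than job2's end (X.start >= t=328).
job4: start t=155 >= t=588? ✗; start t=155 >= t=328? ✗ → no.
job5: start t=76 >= t=588? ✗; start t=76 >= t=328? ✗ → no.
Result: none.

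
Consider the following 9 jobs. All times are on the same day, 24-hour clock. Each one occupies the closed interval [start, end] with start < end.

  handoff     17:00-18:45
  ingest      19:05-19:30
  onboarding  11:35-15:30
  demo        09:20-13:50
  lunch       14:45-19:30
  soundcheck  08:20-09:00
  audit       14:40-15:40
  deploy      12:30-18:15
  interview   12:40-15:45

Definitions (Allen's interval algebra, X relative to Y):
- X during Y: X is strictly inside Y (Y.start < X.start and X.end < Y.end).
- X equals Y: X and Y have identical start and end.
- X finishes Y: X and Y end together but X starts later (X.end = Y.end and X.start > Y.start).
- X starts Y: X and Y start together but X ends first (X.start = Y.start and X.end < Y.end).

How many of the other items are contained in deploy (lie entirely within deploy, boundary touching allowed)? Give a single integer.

Target deploy = [12:30, 18:15].
audit [14:40, 15:40] → during → counts.
demo [09:20, 13:50] → overlaps → no.
handoff [17:00, 18:45] → overlapped-by → no.
ingest [19:05, 19:30] → after → no.
interview [12:40, 15:45] → during → counts.
lunch [14:45, 19:30] → overlapped-by → no.
onboarding [11:35, 15:30] → overlaps → no.
soundcheck [08:20, 09:00] → before → no.
Total: 2.

2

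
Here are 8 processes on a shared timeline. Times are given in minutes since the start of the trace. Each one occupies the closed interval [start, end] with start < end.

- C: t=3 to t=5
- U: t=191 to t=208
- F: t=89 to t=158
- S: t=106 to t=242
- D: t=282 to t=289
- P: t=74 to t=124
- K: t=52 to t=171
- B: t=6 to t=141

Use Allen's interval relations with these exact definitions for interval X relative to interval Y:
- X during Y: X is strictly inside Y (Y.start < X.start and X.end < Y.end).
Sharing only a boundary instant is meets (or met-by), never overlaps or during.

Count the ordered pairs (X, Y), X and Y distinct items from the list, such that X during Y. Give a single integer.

Checking all 56 ordered pairs for relation 'during'; matching pairs in alphabetical order:
(F, K): F during K ✓
(P, B): P during B ✓
(P, K): P during K ✓
(U, S): U during S ✓
Count: 4.

4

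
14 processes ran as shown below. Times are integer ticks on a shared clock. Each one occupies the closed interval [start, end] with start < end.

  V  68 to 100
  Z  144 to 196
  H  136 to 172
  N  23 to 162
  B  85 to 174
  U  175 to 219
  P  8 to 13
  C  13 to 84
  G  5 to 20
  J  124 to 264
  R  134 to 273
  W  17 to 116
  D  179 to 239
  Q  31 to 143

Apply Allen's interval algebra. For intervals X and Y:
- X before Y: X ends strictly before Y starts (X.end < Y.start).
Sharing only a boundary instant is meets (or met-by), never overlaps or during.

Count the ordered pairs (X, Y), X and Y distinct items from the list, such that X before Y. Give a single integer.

49

Checking all 182 ordered pairs for relation 'before'; matching pairs in alphabetical order:
(B, D): B before D ✓
(B, U): B before U ✓
(C, B): C before B ✓
(C, D): C before D ✓
(C, H): C before H ✓
(C, J): C before J ✓
(C, R): C before R ✓
(C, U): C before U ✓
(C, Z): C before Z ✓
(G, B): G before B ✓
(G, D): G before D ✓
(G, H): G before H ✓
(G, J): G before J ✓
(G, N): G before N ✓
(G, Q): G before Q ✓
(G, R): G before R ✓
(G, U): G before U ✓
(G, V): G before V ✓
(G, Z): G before Z ✓
(H, D): H before D ✓
(H, U): H before U ✓
(N, D): N before D ✓
(N, U): N before U ✓
(P, B): P before B ✓
... plus 25 further pairs not listed.
Count: 49.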